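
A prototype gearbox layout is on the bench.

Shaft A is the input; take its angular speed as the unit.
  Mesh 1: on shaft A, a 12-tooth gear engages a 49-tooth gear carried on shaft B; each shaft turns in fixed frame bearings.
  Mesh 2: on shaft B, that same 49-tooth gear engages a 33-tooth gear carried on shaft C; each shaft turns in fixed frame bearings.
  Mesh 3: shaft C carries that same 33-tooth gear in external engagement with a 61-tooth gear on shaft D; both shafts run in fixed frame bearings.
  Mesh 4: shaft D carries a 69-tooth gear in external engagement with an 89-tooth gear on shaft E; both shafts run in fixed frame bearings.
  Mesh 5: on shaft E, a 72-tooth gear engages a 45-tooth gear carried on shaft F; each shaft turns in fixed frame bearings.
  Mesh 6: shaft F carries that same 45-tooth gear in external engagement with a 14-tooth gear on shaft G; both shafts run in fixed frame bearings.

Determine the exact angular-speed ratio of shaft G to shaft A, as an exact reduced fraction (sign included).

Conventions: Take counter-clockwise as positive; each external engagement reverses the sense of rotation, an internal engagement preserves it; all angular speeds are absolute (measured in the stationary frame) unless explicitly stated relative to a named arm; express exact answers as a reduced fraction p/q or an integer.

29808/38003

class = fixed-axis compound train [6 meshes; 6 ratios multiply, 6 sense flips]
mesh 1 [12T→49T]: running ratio 12/49, sense −
mesh 2 [49T→33T]: running ratio 4/11, sense +
mesh 3 [33T→61T]: running ratio 12/61, sense −
mesh 4 [69T→89T]: running ratio 828/5429, sense +
mesh 5 [72T→45T]: running ratio 6624/27145, sense −
mesh 6 [45T→14T]: running ratio 29808/38003, sense +
ω_out/ω_in = 29808/38003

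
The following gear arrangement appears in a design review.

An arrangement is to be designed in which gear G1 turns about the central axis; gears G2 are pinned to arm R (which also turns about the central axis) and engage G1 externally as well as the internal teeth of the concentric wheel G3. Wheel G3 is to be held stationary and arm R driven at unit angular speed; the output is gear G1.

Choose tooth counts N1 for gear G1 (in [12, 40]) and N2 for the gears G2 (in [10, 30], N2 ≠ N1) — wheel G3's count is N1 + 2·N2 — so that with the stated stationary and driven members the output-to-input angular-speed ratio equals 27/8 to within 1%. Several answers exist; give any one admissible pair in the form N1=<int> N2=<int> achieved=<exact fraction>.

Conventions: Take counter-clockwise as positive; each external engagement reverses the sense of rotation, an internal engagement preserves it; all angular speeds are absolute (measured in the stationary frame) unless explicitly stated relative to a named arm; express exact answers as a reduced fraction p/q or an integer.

N1=16 N2=11 achieved=27/8

planetary set to be sized for 27/8 (Willis relation)
Willis with ω_ring = 0: ω_sun/ω_arm = (N1+N3)/N1; set equal to 27/8  ⇒  N3/N1 = 27/8 − 1 = 19/8
N3 = N1 + 2·N2  ⇒  N2/N1 = (N3/N1 − 1)/2 = (19/8 − 1)/2 = 11/16
smallest multiple with N1 ≥ 12 and N2 ≥ 10: k = 1  ⇒  N1 = 1·16 = 16, N2 = 1·11 = 11 (N1 ≤ 40, N2 ≤ 30, N2 ≠ N1 ✓), N3 = 16 + 2·11 = 38
check: (N1+N3)/N1 with N1 = 16, N3 = 38 gives 27/8; |achieved − target| = 0 ≤ 27/800 ✓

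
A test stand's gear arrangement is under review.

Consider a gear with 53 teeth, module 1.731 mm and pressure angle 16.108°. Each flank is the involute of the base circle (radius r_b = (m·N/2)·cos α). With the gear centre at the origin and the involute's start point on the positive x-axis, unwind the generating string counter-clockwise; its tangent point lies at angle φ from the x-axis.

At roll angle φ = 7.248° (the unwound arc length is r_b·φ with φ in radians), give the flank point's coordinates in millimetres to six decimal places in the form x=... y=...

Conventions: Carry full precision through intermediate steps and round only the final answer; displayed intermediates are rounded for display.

topology: single-mesh involute geometry — m = 1.731, N = 53
pitch radius r_p = m·N/2 = 1.731·53/2 = 45.871500
base radius r_b = r_p·cos α = 45.871500·cos 16.108° = 44.070604
roll angle φ = 7.248° = 0.12650146 rad
x = r_b·(cos φ + φ·sin φ) = 44.421817
y = r_b·(sin φ − φ·cos φ) = 0.029691

x=44.421817 y=0.029691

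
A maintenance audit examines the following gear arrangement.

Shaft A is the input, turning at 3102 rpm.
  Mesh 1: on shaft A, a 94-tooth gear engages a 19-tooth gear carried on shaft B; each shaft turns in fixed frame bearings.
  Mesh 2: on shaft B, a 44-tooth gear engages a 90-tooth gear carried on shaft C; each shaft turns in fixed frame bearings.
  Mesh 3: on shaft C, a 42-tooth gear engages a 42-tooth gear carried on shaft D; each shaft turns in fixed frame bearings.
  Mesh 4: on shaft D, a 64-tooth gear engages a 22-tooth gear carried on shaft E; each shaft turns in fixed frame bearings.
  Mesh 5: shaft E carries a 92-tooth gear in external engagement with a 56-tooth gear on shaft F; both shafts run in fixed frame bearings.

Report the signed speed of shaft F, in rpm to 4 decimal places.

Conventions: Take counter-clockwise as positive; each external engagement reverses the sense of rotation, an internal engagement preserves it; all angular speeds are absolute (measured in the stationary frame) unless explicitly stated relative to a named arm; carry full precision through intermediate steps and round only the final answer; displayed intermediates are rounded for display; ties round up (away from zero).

topology: fixed-axis compound train — 5 meshes, A→F
mesh 1 [94T→19T]: ω = 3102.0000×94/19 = 15346.7368 rpm, sense flips to −
mesh 2 [44T→90T]: ω = 15346.7368×44/90 = 7502.8491 rpm, sense flips to +
mesh 3 [42T→42T]: ω = 7502.8491×42/42 = 7502.8491 rpm, sense flips to −
mesh 4 [64T→22T]: ω = 7502.8491×64/22 = 21826.4702 rpm, sense flips to +
mesh 5 [92T→56T]: ω = 21826.4702×92/56 = 35857.7724 rpm, sense flips to −
signed output speed = -35857.7724 rpm

-35857.7724 rpm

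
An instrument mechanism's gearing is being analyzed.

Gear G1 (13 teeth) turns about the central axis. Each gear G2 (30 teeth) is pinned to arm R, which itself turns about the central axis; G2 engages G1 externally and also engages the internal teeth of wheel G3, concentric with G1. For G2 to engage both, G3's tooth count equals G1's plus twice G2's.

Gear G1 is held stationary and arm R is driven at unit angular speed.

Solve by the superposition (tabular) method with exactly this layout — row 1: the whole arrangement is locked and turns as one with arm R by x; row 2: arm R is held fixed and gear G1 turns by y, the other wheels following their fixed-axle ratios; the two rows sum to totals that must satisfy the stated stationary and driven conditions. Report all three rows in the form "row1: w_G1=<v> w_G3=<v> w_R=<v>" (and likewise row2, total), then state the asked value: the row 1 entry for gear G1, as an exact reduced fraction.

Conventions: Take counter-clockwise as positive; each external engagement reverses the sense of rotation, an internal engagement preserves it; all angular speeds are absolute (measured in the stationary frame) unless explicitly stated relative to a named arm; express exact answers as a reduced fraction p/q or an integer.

planetary set (13T centre, 30T on arm, 73T internal) — Willis relation
row 1: whole set turns with the arm by x
row 2 (arm held, sun turns y): ω_ring = −(13/73)·y, ω_arm = 0
boundary: total ω_sun = x + y = 0 and total ω_arm = x = 1  ⇒  y = -1, x = 1
row 2 ring = −(13/73)·(-1) = 13/73
totals (row 1 + row 2): sun 1 + (-1) = 0, ring 1 + 13/73 = 86/73, arm 1 + 0 = 1
asked cell (row1, sun) = 1

row1: w_G1=1 w_G3=1 w_R=1
row2: w_G1=-1 w_G3=13/73 w_R=0
total: w_G1=0 w_G3=86/73 w_R=1
asked value: 1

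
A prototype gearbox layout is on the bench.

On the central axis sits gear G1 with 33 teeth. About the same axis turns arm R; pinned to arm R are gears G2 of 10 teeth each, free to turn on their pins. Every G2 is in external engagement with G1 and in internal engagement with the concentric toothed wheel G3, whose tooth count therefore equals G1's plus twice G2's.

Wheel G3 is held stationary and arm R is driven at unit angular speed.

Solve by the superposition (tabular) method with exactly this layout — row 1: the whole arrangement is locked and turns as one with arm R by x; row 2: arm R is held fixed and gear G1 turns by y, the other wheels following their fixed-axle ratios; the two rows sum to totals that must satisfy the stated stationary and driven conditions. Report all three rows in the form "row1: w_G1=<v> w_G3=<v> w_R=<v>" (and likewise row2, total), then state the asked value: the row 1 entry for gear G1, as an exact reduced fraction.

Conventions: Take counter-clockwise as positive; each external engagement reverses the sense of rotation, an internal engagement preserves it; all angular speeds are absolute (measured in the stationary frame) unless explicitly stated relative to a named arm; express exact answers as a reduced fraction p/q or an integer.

class = planetary set [G3 = 33+2·10 = 53; Willis about the carrier]
row 1: whole set turns with the arm by x
row 2: sun turns y, ring = −(33/53)·y, arm 0
boundary: total ω_ring = x − (33/53)·y = 0 and total ω_arm = x = 1  ⇒  y = 53/33, x = 1
row 2 ring = −(33/53)·53/33 = -1
totals (row 1 + row 2): sun 1 + 53/33 = 86/33, ring 1 + (-1) = 0, arm 1 + 0 = 1
asked cell (row1, sun) = 1

row1: w_G1=1 w_G3=1 w_R=1
row2: w_G1=53/33 w_G3=-1 w_R=0
total: w_G1=86/33 w_G3=0 w_R=1
asked value: 1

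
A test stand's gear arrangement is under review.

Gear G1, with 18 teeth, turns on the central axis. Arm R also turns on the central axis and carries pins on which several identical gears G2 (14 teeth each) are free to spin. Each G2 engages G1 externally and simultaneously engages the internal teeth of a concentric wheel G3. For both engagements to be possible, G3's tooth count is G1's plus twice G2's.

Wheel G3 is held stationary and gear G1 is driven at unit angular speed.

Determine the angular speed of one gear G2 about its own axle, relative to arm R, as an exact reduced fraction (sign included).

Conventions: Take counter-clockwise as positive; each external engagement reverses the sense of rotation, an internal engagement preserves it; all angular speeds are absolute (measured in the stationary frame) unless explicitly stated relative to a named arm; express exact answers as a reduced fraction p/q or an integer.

-207/224

topology: planetary set — G1 18T / G2 14T / G3 46T, arm = carrier (Willis)
ring teeth: 18 + 2·14 = 46
18(ω_sun−ω_arm) = −46(ω_ring−ω_arm),  ω_ring = 0, ω_sun = 1
18(1−ω_arm) = −46(0−ω_arm)  ⇒  64·ω_arm = 18  ⇒  ω_arm = 9/32
sun–planet mesh: 18·(1−9/32) = −14·(ω_p−ω_arm)  ⇒  ω_p−ω_arm = -207/224
exact speed ratio = -207/224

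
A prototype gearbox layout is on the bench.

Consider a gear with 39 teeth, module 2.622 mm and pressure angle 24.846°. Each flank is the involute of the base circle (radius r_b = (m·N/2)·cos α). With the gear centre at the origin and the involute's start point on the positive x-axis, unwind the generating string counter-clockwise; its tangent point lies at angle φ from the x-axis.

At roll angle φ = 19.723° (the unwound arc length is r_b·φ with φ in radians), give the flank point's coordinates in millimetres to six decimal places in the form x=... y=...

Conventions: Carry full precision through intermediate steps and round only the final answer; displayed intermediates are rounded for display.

x=49.064506 y=0.623391

class = single-mesh tooth geometry [base-circle involute, m = 2.622, 39T]
pitch radius r_p = m·N/2 = 2.622·39/2 = 51.129000
base radius r_b = r_p·cos α = 51.129000·cos 24.846° = 46.396522
roll angle φ = 19.723° = 0.34423129 rad
x = r_b·(cos φ + φ·sin φ) = 49.064506
y = r_b·(sin φ − φ·cos φ) = 0.623391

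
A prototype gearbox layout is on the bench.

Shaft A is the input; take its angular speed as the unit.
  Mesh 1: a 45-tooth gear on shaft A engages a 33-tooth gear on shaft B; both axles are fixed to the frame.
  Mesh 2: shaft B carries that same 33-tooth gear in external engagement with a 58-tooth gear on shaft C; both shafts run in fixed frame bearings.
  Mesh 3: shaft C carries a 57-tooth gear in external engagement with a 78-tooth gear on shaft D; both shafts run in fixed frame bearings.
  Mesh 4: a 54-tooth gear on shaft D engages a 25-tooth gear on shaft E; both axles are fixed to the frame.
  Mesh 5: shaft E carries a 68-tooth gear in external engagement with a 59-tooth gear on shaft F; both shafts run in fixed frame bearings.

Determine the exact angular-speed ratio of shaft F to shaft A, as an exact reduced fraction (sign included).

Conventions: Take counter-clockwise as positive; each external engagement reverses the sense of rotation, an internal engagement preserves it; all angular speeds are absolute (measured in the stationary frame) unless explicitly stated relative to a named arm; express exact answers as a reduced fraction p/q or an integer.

class = fixed-axis compound train [5 meshes; 5 ratios multiply, 5 sense flips]
mesh 1 [45T→33T]: running ratio 15/11, sense −
mesh 2 [33T→58T]: running ratio 45/58, sense +
mesh 3 [57T→78T]: running ratio 855/1508, sense −
mesh 4 [54T→25T]: running ratio 4617/3770, sense +
mesh 5 [68T→59T]: running ratio 156978/111215, sense −
ω_out/ω_in = -156978/111215

-156978/111215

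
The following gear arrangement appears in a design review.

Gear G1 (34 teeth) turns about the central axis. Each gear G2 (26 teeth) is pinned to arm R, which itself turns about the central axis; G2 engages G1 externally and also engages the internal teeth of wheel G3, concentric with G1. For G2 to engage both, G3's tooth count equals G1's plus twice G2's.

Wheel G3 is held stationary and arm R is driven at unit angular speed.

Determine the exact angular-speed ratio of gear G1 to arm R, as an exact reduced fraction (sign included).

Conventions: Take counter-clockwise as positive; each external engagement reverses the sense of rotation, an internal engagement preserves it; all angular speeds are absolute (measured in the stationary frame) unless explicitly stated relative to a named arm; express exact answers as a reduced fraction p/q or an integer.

60/17

planetary set (34T centre, 26T on arm, 86T internal) — Willis relation
ring teeth: 34 + 2·26 = 86
34(ω_sun−ω_arm) = −86(ω_ring−ω_arm),  ω_ring = 0, ω_arm = 1
ω_sun = 1 − (86/34)(0−1) = 60/17
ω_out/ω_in = 60/17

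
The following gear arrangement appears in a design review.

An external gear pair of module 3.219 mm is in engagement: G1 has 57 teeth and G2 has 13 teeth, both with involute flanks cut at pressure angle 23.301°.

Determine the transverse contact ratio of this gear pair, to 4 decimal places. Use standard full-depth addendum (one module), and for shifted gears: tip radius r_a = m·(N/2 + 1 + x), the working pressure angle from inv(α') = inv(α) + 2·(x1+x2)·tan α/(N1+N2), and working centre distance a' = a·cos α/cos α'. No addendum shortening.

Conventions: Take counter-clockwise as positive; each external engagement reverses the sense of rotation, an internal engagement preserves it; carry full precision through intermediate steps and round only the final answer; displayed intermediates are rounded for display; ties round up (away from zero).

1.4903

topology: single-mesh involute geometry — m = 3.219, 57T/13T pair
base radii: r_b1 = 84.259015, r_b2 = 19.216968
tip radii: r_a1 = 94.960500, r_a2 = 24.142500
no profile shift: α' = α, a' = a
action lengths: √(r_a1²−r_b1²) = 43.794005, √(r_a2²−r_b2²) = 14.613981
base pitch p_b = π·m·cos α = 9.287983
CR = (43.794005 + 14.613981 − 112.665000·sin 23.30100°)/9.287983 = 1.490318
contact ratio ≈ 1.4903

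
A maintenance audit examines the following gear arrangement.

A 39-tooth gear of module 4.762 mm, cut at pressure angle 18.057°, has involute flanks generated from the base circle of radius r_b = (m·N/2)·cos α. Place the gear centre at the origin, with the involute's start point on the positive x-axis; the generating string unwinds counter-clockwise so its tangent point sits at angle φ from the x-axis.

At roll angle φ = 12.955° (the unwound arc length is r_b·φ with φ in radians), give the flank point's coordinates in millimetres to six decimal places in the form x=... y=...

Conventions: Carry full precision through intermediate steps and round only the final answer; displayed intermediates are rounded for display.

x=90.513584 y=0.338447

topology: single-mesh involute geometry — m = 4.762, N = 39
pitch radius r_p = m·N/2 = 4.762·39/2 = 92.859000
base radius r_b = r_p·cos α = 92.859000·cos 18.057° = 88.285566
roll angle φ = 12.955° = 0.22610740 rad
x = r_b·(cos φ + φ·sin φ) = 90.513584
y = r_b·(sin φ − φ·cos φ) = 0.338447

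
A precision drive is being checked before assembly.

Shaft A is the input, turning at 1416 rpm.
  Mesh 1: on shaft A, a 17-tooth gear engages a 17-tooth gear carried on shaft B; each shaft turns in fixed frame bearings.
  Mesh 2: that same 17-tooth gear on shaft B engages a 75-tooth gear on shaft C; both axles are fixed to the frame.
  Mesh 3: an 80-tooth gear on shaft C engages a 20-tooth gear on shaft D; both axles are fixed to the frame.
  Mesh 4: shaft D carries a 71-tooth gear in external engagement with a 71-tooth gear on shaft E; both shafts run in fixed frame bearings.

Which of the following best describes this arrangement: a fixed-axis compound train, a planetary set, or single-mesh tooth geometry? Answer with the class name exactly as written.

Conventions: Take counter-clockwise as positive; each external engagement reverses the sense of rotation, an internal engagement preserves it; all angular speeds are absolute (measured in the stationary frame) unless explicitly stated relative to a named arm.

fixed-axis compound train

4-mesh fixed-axis compound train (all bearings frame-fixed)
classification: fixed-axis compound train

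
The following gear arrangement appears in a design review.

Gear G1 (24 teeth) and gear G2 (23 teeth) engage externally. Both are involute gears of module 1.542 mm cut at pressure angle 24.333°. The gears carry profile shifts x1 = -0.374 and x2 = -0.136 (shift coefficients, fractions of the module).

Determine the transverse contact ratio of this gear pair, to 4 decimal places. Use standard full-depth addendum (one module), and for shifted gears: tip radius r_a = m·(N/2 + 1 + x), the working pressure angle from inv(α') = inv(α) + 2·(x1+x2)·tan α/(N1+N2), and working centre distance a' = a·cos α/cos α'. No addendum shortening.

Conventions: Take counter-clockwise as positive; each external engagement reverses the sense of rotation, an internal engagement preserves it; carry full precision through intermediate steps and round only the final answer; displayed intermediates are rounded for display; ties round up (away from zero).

single-mesh involute tooth geometry (24T engaging 23T at module 1.542)
base radii: r_b1 = 16.860218, r_b2 = 16.157709
tip radii: r_a1 = 19.469292, r_a2 = 19.065288
inv(α') = inv(24.333°) + 2·(-0.374-0.136)·tan α/(24+23) = 0.01770597  ⇒  α' = 21.13938°
a' = a·cos α / cos α' = 36.2370·cos 24.333°/cos 21.13938° = 35.400149
action lengths: √(r_a1²−r_b1²) = 9.735830, √(r_a2²−r_b2²) = 10.119963
base pitch p_b = π·m·cos α = 4.413995
CR = (9.735830 + 10.119963 − 35.400149·sin 21.13938°)/4.413995 = 1.606063
contact ratio ≈ 1.6061

1.6061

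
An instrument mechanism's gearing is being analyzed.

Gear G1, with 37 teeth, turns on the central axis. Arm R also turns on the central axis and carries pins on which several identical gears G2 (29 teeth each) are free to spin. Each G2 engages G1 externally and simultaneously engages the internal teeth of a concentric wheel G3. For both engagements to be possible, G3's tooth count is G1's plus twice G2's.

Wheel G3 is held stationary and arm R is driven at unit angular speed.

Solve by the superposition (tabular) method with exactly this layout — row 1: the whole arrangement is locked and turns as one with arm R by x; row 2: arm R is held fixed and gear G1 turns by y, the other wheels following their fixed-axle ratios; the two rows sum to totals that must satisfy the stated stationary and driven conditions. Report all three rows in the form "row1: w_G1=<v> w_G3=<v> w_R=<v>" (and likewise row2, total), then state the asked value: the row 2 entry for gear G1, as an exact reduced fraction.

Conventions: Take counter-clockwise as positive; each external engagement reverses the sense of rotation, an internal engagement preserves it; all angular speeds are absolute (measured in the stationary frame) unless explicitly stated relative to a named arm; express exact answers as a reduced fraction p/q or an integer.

planetary set (37T centre, 29T on arm, 95T internal) — Willis relation
superposition row 1 [locked train]: every member turns x
superposition row 2 [arm held]: sun y, ring −(37/95)·y, arm 0
boundary: total ω_ring = x − (37/95)·y = 0 and total ω_arm = x = 1  ⇒  y = 95/37, x = 1
row 2 ring = −(37/95)·95/37 = -1
totals (row 1 + row 2): sun 1 + 95/37 = 132/37, ring 1 + (-1) = 0, arm 1 + 0 = 1
asked cell (row2, sun) = 95/37

row1: w_G1=1 w_G3=1 w_R=1
row2: w_G1=95/37 w_G3=-1 w_R=0
total: w_G1=132/37 w_G3=0 w_R=1
asked value: 95/37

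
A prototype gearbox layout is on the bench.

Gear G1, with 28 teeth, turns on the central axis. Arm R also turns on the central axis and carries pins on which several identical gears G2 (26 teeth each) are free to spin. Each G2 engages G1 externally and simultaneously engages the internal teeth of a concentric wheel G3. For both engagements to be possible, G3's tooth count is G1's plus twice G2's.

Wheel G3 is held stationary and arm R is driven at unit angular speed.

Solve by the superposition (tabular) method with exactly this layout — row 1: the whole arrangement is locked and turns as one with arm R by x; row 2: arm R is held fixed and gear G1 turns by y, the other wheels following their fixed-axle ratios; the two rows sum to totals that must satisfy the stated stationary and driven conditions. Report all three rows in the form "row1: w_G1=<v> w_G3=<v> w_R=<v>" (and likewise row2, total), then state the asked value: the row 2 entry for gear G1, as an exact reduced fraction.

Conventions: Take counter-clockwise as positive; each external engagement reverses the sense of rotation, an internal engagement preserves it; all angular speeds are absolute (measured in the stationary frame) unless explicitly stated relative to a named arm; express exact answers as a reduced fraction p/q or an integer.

recognized (axles ride arm R): planetary set, 28/26/80 teeth
row 1: whole set turns with the arm by x
superposition row 2 [arm held]: sun y, ring −(28/80)·y, arm 0
boundary: total ω_ring = x − (28/80)·y = 0 and total ω_arm = x = 1  ⇒  y = 20/7, x = 1
row 2 ring = −(28/80)·20/7 = -1
totals (row 1 + row 2): sun 1 + 20/7 = 27/7, ring 1 + (-1) = 0, arm 1 + 0 = 1
asked cell (row2, sun) = 20/7

row1: w_G1=1 w_G3=1 w_R=1
row2: w_G1=20/7 w_G3=-1 w_R=0
total: w_G1=27/7 w_G3=0 w_R=1
asked value: 20/7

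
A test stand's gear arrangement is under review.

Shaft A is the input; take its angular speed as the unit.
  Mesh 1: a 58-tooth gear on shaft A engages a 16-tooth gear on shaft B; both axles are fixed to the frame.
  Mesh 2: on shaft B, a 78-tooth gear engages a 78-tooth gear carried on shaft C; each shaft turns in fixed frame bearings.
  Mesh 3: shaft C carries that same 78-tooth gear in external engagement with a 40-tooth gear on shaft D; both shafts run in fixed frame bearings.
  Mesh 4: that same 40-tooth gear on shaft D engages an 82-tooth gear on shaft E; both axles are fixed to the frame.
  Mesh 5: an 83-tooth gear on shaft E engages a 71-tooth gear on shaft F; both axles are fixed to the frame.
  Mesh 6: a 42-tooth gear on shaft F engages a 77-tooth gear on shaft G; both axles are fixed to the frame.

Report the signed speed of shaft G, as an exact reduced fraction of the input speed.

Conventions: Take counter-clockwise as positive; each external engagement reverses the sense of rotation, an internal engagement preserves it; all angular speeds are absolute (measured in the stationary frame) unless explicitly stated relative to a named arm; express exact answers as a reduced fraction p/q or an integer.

6-mesh fixed-axis compound train (all bearings frame-fixed)
mesh 1 [58T→16T]: |ω|/ω_in = 1×58/16 = 29/8, sense flips to −
mesh 2 [78T→78T]: |ω|/ω_in = (29/8)×78/78 = 29/8, sense flips to +
mesh 3 [78T→40T]: |ω|/ω_in = (29/8)×78/40 = 1131/160, sense flips to −
mesh 4 [40T→82T]: |ω|/ω_in = (1131/160)×40/82 = 1131/328, sense flips to +
mesh 5 [83T→71T]: |ω|/ω_in = (1131/328)×83/71 = 93873/23288, sense flips to −
mesh 6 [42T→77T]: |ω|/ω_in = (93873/23288)×42/77 = 281619/128084, sense flips to +
signed output speed (× input speed) = 281619/128084

281619/128084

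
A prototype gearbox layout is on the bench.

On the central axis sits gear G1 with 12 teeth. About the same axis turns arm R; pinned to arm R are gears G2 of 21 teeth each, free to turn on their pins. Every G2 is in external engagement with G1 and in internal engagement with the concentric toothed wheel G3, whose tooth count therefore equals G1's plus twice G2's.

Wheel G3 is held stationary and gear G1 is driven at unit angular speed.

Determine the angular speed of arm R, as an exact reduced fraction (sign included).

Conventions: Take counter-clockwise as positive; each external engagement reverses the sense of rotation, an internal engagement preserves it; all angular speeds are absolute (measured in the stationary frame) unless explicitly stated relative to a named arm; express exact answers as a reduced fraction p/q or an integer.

recognized (axles ride arm R): planetary set, 12/21/54 teeth
ring teeth: 12 + 2·21 = 54
12(ω_sun−ω_arm) = −54(ω_ring−ω_arm),  ω_ring = 0, ω_sun = 1
12(1−ω_arm) = −54(0−ω_arm)  ⇒  66·ω_arm = 12  ⇒  ω_arm = 2/11
exact speed ratio = 2/11

2/11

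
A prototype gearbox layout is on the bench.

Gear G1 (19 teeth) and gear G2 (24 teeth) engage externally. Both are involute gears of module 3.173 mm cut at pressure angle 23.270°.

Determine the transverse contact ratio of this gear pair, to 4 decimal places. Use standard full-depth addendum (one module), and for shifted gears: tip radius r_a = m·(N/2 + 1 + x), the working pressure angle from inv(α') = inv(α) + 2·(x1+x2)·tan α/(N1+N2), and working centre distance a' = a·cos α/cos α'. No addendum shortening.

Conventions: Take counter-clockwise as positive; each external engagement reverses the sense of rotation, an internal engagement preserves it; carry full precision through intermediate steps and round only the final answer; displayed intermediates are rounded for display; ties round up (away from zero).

topology: single-mesh involute geometry — m = 3.173, 19T/24T pair
base radii: r_b1 = 27.691428, r_b2 = 34.978645
tip radii: r_a1 = 33.316500, r_a2 = 41.249000
no profile shift: α' = α, a' = a
action lengths: √(r_a1²−r_b1²) = 18.524956, √(r_a2²−r_b2²) = 21.862625
base pitch p_b = π·m·cos α = 9.157388
CR = (18.524956 + 21.862625 − 68.219500·sin 23.27000°)/9.157388 = 1.467282
contact ratio ≈ 1.4673

1.4673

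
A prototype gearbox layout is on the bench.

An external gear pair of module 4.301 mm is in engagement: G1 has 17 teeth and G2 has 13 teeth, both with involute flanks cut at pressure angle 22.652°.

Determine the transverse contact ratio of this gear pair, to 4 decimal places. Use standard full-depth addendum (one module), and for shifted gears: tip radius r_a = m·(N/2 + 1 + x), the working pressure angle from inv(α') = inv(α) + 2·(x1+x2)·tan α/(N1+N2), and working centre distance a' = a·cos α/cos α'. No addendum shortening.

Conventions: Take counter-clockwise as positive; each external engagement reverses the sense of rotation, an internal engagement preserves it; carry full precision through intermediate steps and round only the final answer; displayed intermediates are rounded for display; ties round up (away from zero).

single-mesh involute tooth geometry (17T engaging 13T at module 4.301)
base radii: r_b1 = 33.738416, r_b2 = 25.799965
tip radii: r_a1 = 40.859500, r_a2 = 32.257500
no profile shift: α' = α, a' = a
action lengths: √(r_a1²−r_b1²) = 23.048167, √(r_a2²−r_b2²) = 19.362544
base pitch p_b = π·m·cos α = 12.469689
CR = (23.048167 + 19.362544 − 64.515000·sin 22.65200°)/12.469689 = 1.408524
contact ratio ≈ 1.4085

1.4085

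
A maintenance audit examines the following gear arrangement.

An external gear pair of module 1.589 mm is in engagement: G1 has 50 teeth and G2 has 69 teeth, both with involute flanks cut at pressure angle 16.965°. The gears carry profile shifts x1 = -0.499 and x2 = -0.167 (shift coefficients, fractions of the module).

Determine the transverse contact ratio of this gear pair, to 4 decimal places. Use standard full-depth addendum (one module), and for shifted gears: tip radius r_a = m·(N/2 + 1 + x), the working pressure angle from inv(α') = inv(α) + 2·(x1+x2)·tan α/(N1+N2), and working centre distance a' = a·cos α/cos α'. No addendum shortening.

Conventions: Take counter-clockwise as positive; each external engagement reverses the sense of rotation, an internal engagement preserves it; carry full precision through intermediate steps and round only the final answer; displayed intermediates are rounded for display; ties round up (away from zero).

single-mesh involute tooth geometry (50T engaging 69T at module 1.589)
base radii: r_b1 = 37.996294, r_b2 = 52.434886
tip radii: r_a1 = 40.521089, r_a2 = 56.144137
inv(α') = inv(16.965°) + 2·(-0.499-0.167)·tan α/(50+69) = 0.00555308  ⇒  α' = 14.50705°
a' = a·cos α / cos α' = 94.5455·cos 16.965°/cos 14.50705° = 93.409369
action lengths: √(r_a1²−r_b1²) = 14.079783, √(r_a2²−r_b2²) = 20.068554
base pitch p_b = π·m·cos α = 4.774755
CR = (14.079783 + 20.068554 − 93.409369·sin 14.50705°)/4.774755 = 2.251291
contact ratio ≈ 2.2513

2.2513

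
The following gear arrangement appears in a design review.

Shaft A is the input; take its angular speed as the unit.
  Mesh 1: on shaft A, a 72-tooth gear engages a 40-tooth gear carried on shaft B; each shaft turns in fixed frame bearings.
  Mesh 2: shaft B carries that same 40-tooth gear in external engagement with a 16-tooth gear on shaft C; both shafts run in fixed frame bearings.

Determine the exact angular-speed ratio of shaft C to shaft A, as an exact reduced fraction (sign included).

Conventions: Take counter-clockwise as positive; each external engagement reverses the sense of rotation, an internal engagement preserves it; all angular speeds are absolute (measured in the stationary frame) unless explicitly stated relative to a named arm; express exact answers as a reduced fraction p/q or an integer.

class = fixed-axis compound train [2 meshes; 2 ratios multiply, 2 sense flips]
mesh 1 [72T→40T]: running ratio 9/5, sense −
mesh 2 [40T→16T]: running ratio 9/2, sense +
ω_out/ω_in = 9/2

9/2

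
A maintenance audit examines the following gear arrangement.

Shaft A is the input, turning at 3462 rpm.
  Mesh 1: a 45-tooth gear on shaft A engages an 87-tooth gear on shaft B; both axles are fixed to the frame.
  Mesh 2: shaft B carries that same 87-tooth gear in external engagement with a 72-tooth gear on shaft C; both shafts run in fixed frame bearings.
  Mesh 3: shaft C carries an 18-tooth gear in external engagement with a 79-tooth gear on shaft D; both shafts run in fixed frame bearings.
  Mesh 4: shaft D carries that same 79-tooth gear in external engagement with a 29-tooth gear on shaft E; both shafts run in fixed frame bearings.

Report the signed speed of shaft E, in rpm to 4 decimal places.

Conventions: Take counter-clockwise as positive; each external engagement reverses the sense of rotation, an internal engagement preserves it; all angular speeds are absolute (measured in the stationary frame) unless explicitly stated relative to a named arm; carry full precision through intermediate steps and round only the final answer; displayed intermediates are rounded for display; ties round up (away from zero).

+1343.0172 rpm

4-mesh fixed-axis compound train (all bearings frame-fixed)
mesh 1 [45T→87T]: ω = 3462.0000×45/87 = 1790.6897 rpm, sense flips to −
mesh 2 [87T→72T]: ω = 1790.6897×87/72 = 2163.7500 rpm, sense flips to +
mesh 3 [18T→79T]: ω = 2163.7500×18/79 = 493.0063 rpm, sense flips to −
mesh 4 [79T→29T]: ω = 493.0063×79/29 = 1343.0172 rpm, sense flips to +
signed output speed = +1343.0172 rpm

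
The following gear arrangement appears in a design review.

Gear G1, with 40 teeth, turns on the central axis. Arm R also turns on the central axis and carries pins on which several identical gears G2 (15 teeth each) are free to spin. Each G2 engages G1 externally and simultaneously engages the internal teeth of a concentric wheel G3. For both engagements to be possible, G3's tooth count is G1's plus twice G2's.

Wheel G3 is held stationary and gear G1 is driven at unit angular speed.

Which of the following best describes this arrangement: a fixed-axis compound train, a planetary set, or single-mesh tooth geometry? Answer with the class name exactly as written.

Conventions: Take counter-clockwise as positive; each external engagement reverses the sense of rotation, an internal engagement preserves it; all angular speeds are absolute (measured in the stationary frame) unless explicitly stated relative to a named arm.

planetary set (40T centre, 15T on arm, 70T internal) — Willis relation
classification: planetary set

planetary set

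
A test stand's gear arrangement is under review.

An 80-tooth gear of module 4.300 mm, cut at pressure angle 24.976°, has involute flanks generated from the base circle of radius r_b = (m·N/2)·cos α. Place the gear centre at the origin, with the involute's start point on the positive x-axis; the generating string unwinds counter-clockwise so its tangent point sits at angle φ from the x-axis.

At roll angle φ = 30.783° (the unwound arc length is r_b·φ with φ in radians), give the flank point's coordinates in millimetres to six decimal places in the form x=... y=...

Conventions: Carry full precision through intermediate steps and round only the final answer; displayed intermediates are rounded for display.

x=176.820103 y=7.829687

single-mesh involute tooth geometry (80T wheel at module 4.300)
pitch radius r_p = m·N/2 = 4.300·80/2 = 172.000000
base radius r_b = r_p·cos α = 172.000000·cos 24.976° = 155.915374
roll angle φ = 30.783° = 0.53726470 rad
x = r_b·(cos φ + φ·sin φ) = 176.820103
y = r_b·(sin φ − φ·cos φ) = 7.829687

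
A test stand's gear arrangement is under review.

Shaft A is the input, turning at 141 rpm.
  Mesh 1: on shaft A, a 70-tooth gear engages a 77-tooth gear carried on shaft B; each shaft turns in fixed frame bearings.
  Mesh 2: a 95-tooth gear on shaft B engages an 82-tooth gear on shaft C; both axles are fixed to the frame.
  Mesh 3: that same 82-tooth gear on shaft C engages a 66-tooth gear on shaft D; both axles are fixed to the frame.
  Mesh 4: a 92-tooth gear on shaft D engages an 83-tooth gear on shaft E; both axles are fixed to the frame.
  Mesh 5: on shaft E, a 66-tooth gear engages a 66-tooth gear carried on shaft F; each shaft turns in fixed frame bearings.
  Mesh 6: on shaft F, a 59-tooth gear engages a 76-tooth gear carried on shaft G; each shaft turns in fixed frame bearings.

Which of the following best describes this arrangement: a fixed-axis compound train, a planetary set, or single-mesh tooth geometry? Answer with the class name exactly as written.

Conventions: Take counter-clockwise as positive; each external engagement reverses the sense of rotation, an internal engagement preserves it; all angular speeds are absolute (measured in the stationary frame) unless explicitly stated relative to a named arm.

fixed-axis compound train

recognized (7 fixed axles, 6 meshes): fixed-axis compound train
classification: fixed-axis compound train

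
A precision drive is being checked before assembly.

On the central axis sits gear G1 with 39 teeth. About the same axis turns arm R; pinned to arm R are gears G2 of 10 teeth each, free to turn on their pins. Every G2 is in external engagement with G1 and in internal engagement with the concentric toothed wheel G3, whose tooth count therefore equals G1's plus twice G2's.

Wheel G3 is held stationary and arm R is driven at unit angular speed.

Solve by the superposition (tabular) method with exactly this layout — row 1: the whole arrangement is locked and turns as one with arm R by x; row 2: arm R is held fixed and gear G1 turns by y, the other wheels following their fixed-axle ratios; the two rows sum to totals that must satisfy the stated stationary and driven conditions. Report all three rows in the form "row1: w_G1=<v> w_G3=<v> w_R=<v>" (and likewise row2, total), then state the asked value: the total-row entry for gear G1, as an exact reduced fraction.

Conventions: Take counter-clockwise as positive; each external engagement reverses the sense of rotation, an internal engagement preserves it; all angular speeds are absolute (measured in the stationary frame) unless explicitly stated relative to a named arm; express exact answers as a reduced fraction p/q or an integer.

row1: w_G1=1 w_G3=1 w_R=1
row2: w_G1=59/39 w_G3=-1 w_R=0
total: w_G1=98/39 w_G3=0 w_R=1
asked value: 98/39

class = planetary set [G3 = 39+2·10 = 59; Willis about the carrier]
row 1 — lock + rotate with arm: ω_sun = ω_ring = ω_arm = x
superposition row 2 [arm held]: sun y, ring −(39/59)·y, arm 0
boundary: total ω_ring = x − (39/59)·y = 0 and total ω_arm = x = 1  ⇒  y = 59/39, x = 1
row 2 ring = −(39/59)·59/39 = -1
totals (row 1 + row 2): sun 1 + 59/39 = 98/39, ring 1 + (-1) = 0, arm 1 + 0 = 1
asked cell (total, sun) = 98/39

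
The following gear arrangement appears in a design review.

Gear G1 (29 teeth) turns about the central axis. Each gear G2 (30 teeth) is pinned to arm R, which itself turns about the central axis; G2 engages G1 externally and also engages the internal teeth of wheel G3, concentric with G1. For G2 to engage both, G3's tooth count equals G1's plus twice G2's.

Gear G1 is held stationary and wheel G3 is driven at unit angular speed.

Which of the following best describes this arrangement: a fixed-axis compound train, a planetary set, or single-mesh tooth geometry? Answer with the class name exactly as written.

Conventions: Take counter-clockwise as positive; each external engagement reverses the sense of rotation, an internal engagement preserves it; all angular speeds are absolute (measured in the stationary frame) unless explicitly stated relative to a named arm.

class = planetary set [G3 = 29+2·30 = 89; Willis about the carrier]
classification: planetary set

planetary set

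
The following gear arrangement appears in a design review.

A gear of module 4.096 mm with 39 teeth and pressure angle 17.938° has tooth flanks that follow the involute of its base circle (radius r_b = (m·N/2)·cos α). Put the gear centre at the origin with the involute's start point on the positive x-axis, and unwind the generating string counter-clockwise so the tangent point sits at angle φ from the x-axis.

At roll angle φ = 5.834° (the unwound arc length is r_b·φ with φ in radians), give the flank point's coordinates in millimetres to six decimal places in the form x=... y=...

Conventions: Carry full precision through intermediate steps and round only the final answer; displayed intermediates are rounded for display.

x=76.382352 y=0.026712

class = single-mesh tooth geometry [base-circle involute, m = 4.096, 39T]
pitch radius r_p = m·N/2 = 4.096·39/2 = 79.872000
base radius r_b = r_p·cos α = 79.872000·cos 17.938° = 75.989450
roll angle φ = 5.834° = 0.10182251 rad
x = r_b·(cos φ + φ·sin φ) = 76.382352
y = r_b·(sin φ − φ·cos φ) = 0.026712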